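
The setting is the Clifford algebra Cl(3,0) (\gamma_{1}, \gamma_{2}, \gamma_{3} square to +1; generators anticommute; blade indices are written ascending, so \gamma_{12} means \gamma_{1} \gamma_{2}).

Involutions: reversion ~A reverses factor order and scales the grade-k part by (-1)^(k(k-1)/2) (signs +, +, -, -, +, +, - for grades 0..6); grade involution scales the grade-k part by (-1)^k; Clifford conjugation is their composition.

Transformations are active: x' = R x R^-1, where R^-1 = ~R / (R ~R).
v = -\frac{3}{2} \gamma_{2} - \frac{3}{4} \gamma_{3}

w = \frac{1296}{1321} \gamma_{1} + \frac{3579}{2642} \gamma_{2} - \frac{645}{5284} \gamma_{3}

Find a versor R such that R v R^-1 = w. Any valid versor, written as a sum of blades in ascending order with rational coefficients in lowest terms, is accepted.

A norm check does it: q(v) = q(w) = \frac{45}{16}, hence R = v + w = \frac{1296}{1321} \gamma_{1} - \frac{192}{1321} \gamma_{2} - \frac{1152}{1321} \gamma_{3} realises the map — parallel part kept, (v - w)/2 negated, v carried to w.
Answer: \frac{1296}{1321} \gamma_{1} - \frac{192}{1321} \gamma_{2} - \frac{1152}{1321} \gamma_{3}


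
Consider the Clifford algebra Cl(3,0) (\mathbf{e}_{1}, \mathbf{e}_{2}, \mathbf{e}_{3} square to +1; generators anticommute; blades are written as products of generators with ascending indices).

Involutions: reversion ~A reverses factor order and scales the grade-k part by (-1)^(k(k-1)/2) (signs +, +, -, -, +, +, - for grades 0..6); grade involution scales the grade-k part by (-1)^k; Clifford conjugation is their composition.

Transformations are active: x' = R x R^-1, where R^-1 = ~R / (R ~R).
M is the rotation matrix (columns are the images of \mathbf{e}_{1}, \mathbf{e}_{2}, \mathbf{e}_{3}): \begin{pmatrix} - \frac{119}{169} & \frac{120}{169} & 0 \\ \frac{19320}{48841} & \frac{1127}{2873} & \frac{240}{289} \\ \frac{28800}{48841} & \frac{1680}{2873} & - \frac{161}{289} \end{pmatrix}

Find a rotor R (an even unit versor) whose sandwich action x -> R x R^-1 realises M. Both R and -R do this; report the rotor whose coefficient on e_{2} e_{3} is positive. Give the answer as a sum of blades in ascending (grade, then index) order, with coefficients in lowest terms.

Method: write R = a + b12*e_{1} e_{2} + b13*e_{1} e_{3} + b23*e_{2} e_{3} with a^2 + b12^2 + b13^2 + b23^2 = 1 (so R^-1 = ~R). Expanding the columns R e_j ~R gives tr M = 4a^2 - 1 and, from the antisymmetric part, M21 - M12 = -4a*b12, M13 - M31 = 4a*b13, M32 - M23 = -4a*b23.
Here tr M = -\frac{42441}{48841}, so a^2 = (1 + tr M)/4 = \frac{1600}{48841} and a = ±\frac{40}{221}. Taking a = \frac{40}{221}: M21 - M12 = -\frac{15360}{48841}, M13 - M31 = -\frac{28800}{48841}, M32 - M23 = -\frac{12000}{48841}, giving b12 = \frac{96}{221}, b13 = -\frac{180}{221}, b23 = \frac{75}{221}, i.e. R = \frac{40}{221} + \frac{96}{221} e_{1} e_{2} - \frac{180}{221} e_{1} e_{3} + \frac{75}{221} e_{2} e_{3}.
Its e_{2} e_{3} coefficient is already positive.
Answer: \frac{40}{221} + \frac{96}{221} e_{1} e_{2} - \frac{180}{221} e_{1} e_{3} + \frac{75}{221} e_{2} e_{3}. Uniqueness: Spin(3) -> SO(3) maps R and -R to the same rotation of trace -\frac{42441}{48841}; fixing the sign of the e_{2} e_{3} coefficient removes the ambiguity.


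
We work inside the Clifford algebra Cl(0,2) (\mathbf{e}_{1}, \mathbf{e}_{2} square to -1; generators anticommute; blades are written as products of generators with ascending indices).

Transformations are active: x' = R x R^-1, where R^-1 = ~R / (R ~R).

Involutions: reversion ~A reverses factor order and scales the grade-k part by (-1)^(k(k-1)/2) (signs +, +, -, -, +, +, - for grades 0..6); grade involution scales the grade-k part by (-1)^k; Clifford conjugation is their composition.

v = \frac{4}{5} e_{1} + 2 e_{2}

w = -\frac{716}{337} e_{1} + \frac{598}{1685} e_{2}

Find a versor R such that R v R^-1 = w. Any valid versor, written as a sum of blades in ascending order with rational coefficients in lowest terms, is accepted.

The midline construction: v and w both square to -\frac{116}{25}, so reflecting in their sum -\frac{2232}{1685} e_{1} + \frac{3968}{1685} e_{2} exchanges them.
Answer: -\frac{2232}{1685} e_{1} + \frac{3968}{1685} e_{2}


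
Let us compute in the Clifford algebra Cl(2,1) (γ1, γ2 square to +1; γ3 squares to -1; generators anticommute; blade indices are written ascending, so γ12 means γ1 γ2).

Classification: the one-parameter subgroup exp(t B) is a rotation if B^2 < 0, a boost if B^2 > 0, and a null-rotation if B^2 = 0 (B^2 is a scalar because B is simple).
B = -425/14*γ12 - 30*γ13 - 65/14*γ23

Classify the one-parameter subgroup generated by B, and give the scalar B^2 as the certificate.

B^2 term by term: the squares give (-425/14)^2*(γ12)^2 + (-30)^2*(γ13)^2 + (-65/14)^2*(γ23)^2 = 180625/196*(-1) + 900*(+1) + 4225/196*(+1) = 0 (each basis 2-blade squares to minus the product of its generators' squares); cross terms between blades sharing an index anticommute and cancel. So B^2 = 0.
Answer: null-rotation, certificate B^2 = 0. The invariant at work: B^2 = 0 is unchanged by conjugation, hence its sign classifies the subgroup whatever basis B is written in.


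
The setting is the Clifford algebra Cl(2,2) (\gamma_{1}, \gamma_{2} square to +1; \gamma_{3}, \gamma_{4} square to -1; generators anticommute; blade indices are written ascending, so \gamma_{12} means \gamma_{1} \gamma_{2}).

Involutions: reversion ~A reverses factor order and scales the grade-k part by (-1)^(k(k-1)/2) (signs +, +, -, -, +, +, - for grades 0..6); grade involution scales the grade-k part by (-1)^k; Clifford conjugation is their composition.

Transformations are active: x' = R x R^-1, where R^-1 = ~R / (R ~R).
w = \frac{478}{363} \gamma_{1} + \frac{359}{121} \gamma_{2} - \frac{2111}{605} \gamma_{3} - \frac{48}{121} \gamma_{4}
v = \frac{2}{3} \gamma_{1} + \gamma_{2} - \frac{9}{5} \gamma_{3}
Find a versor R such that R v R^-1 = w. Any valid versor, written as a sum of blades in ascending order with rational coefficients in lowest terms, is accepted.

Take R = v + w = \frac{240}{121} \gamma_{1} + \frac{480}{121} \gamma_{2} - \frac{640}{121} \gamma_{3} - \frac{48}{121} \gamma_{4}. Because q(v) = q(w) = -\frac{404}{225}, conjugation by R sends v exactly to w.
Answer: \frac{240}{121} \gamma_{1} + \frac{480}{121} \gamma_{2} - \frac{640}{121} \gamma_{3} - \frac{48}{121} \gamma_{4}


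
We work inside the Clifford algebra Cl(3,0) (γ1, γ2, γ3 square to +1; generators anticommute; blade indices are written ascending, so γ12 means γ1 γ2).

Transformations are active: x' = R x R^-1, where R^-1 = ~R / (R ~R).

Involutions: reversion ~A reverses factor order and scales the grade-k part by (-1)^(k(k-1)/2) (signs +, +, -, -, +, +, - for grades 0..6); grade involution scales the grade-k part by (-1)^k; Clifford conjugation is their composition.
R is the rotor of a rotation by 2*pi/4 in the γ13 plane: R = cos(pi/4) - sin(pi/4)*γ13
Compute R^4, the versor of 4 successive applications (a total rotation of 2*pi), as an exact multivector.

The rotor phase is half the rotation angle and phases add under composition, so 4 steps in the γ13 plane accumulate phase 4*(pi/4) = pi: R^4 = cos(pi) - sin(pi)*γ13.
cos(pi) = -1 and sin(pi) = 0, so R^4 = -1. The total rotation 2*pi is 1 full turn, so every vector returns to itself, yet the rotor is -1, on the OTHER sheet of the double cover (an odd number of 2*pi turns).
Answer: -1


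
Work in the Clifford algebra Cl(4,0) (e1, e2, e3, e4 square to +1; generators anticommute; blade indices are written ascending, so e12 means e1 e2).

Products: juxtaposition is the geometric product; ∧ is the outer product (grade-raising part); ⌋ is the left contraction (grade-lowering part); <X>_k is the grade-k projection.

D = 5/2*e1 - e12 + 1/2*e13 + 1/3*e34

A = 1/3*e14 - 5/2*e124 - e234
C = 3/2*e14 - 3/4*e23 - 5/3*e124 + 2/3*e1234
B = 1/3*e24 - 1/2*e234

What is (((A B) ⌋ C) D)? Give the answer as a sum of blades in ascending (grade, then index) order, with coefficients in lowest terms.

step 1: -1/2 + 5/6*e1 - 1/3*e3 - 1/9*e12 + 5/4*e13 - 1/6*e123
step 2: -1/4*e2 + 127/108*e4 - 3/4*e14 + 3/8*e23 - 5/9*e24 + 2/27*e34 + 11/18*e124 + 5/9*e234 - 1/3*e1234
step 3: -2/81 - 1/4*e1 - 5/27*e2 - 127/324*e3 + 179/72*e4 + 133/144*e12 + 5/8*e13 - 763/216*e14 + 5/27*e23 + 161/72*e24 - 17/24*e34 + 371/432*e123 - 247/108*e124 + 287/216*e134 + 4/9*e234 - 32/27*e1234
Answer: -2/81 - 1/4*e1 - 5/27*e2 - 127/324*e3 + 179/72*e4 + 133/144*e12 + 5/8*e13 - 763/216*e14 + 5/27*e23 + 161/72*e24 - 17/24*e34 + 371/432*e123 - 247/108*e124 + 287/216*e134 + 4/9*e234 - 32/27*e1234


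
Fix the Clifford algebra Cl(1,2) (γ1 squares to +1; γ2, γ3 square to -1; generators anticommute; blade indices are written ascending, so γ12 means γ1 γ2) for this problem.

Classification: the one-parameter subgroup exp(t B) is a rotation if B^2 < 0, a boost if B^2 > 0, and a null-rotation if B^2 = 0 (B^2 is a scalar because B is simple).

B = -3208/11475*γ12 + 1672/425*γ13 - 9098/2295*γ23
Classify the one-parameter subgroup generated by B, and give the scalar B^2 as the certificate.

B^2 term by term: the squares give (-3208/11475)^2*(γ12)^2 + (1672/425)^2*(γ13)^2 + (-9098/2295)^2*(γ23)^2 = 10291264/131675625*(+1) + 2795584/180625*(+1) + 82773604/5267025*(-1) = -4/25 (each basis 2-blade squares to minus the product of its generators' squares); cross terms between blades sharing an index anticommute and cancel. So B^2 = -4/25.
Answer: rotation, certificate B^2 = -4/25. Key observation: B^2 = -4/25 is a conjugation invariant, so its sign decides the class regardless of the surface form of B.


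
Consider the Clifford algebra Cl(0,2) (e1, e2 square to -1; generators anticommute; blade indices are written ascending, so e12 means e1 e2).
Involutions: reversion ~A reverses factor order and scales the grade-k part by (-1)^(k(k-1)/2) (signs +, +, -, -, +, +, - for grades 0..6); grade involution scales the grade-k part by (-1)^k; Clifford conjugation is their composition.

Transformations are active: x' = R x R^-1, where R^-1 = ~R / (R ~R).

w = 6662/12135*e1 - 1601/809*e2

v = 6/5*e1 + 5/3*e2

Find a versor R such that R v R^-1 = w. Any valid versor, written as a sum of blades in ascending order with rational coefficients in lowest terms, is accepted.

The midline construction: v and w both square to -949/225, so reflecting in their sum 21224/12135*e1 - 758/2427*e2 exchanges them.
Answer: 21224/12135*e1 - 758/2427*e2


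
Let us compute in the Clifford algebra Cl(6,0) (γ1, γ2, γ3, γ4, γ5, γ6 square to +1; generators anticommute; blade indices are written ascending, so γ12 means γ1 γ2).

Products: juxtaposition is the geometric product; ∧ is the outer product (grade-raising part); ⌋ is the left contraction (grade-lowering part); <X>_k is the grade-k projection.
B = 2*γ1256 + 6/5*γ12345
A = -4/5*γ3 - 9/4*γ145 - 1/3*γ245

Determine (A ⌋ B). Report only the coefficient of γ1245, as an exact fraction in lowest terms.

step 1: -2/5*γ13 + 27/10*γ23 - 24/25*γ1245
Answer: -24/25


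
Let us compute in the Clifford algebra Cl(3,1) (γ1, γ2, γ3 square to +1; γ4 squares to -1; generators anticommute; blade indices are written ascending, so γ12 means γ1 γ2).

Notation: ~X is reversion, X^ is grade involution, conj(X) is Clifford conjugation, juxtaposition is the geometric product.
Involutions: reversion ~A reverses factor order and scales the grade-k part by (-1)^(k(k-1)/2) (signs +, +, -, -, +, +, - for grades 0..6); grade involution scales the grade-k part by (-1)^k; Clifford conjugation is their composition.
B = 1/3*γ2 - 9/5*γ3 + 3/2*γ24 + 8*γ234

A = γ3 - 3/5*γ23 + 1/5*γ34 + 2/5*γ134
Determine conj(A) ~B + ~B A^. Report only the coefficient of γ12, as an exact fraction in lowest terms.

first term: 9/5 + 13/25*γ2 - 1/5*γ3 + 111/25*γ4 - 16/5*γ12 + 18/25*γ14 + 1/30*γ23 - 8*γ24 + 9/10*γ34 + 3/5*γ123 - 47/30*γ234 + 2/15*γ1234
second term: 9/5 - 67/25*γ2 - 1/5*γ3 - 129/25*γ4 - 16/5*γ12 - 18/25*γ14 - 19/30*γ23 - 8*γ24 + 9/10*γ34 + 3/5*γ123 - 43/30*γ234 + 2/15*γ1234
Answer: -32/5


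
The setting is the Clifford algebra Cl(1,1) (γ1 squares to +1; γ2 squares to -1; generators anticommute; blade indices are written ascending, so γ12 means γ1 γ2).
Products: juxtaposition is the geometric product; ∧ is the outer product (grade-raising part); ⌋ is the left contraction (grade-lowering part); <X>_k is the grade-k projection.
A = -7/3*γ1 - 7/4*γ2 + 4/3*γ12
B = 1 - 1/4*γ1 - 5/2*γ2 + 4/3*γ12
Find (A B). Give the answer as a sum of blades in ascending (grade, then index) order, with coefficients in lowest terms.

step 1: -145/72 - 4/3*γ1 - 163/36*γ2 + 323/48*γ12
Answer: -145/72 - 4/3*γ1 - 163/36*γ2 + 323/48*γ12


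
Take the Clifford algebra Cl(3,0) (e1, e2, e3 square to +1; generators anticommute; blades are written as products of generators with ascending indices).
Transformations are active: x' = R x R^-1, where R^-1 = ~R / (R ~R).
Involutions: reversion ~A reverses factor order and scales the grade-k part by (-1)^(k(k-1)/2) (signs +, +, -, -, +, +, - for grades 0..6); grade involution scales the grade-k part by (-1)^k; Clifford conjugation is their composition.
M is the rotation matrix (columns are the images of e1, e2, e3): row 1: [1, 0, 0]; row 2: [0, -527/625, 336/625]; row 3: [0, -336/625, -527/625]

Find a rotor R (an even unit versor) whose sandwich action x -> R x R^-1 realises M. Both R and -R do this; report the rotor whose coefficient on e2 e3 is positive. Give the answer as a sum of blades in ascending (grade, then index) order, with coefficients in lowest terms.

Method: write R = a + b12*e1 e2 + b13*e1 e3 + b23*e2 e3 with a^2 + b12^2 + b13^2 + b23^2 = 1 (so R^-1 = ~R). Expanding the columns R e_j ~R gives tr M = 4a^2 - 1 and, from the antisymmetric part, M21 - M12 = -4a*b12, M13 - M31 = 4a*b13, M32 - M23 = -4a*b23.
Here tr M = -429/625, so a^2 = (1 + tr M)/4 = 49/625 and a = ±7/25. Taking a = 7/25: M21 - M12 = 0, M13 - M31 = 0, M32 - M23 = -672/625, giving b12 = 0, b13 = 0, b23 = 24/25, i.e. R = 7/25 + 24/25*e2 e3.
Its e2 e3 coefficient is already positive.
Answer: 7/25 + 24/25*e2 e3. Key observation: the double cover Spin(3) -> SO(3) sends R and -R to the same matrix (trace -429/625 here), so the stated sign of the e2 e3 coefficient is what selects one sheet.


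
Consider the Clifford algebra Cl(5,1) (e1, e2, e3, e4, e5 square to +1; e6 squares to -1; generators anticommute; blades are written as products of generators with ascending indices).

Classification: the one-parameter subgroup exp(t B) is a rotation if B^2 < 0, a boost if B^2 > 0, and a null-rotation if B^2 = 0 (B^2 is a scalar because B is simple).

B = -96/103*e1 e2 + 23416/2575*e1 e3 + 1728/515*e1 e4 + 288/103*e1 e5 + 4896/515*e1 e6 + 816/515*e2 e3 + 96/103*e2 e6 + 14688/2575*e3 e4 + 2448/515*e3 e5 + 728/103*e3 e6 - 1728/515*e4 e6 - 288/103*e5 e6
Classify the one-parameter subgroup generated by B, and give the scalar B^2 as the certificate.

B^2 term by term: the squares give (-96/103)^2*(e1 e2)^2 + (23416/2575)^2*(e1 e3)^2 + (1728/515)^2*(e1 e4)^2 + (288/103)^2*(e1 e5)^2 + (4896/515)^2*(e1 e6)^2 + (816/515)^2*(e2 e3)^2 + (96/103)^2*(e2 e6)^2 + (14688/2575)^2*(e3 e4)^2 + (2448/515)^2*(e3 e5)^2 + (728/103)^2*(e3 e6)^2 + (-1728/515)^2*(e4 e6)^2 + (-288/103)^2*(e5 e6)^2 = 9216/10609*(-1) + 548309056/6630625*(-1) + 2985984/265225*(-1) + 82944/10609*(-1) + 23970816/265225*(+1) + 665856/265225*(-1) + 9216/10609*(+1) + 215737344/6630625*(-1) + 5992704/265225*(-1) + 529984/10609*(+1) + 2985984/265225*(+1) + 82944/10609*(+1) = 0 (each basis 2-blade squares to minus the product of its generators' squares); cross terms between blades sharing an index anticommute and cancel; the commuting (index-disjoint) pairs give grade-4 terms 2*c*c'*(blade product), which cancel blade by blade — e1 e2 e3 e4: -2820096/265225 + 2820096/265225 = 0; e1 e2 e3 e5: -470016/53045 + 470016/53045 = 0; e1 e2 e3 e6: -139776/10609 - 4495872/265225 + 7990272/265225 = 0; e1 e2 e4 e6: 331776/53045 - 331776/53045 = 0; e1 e2 e5 e6: 55296/10609 - 55296/10609 = 0; e1 e3 e4 e5: -8460288/265225 + 8460288/265225 = 0; e1 e3 e4 e6: -80925696/1326125 - 2515968/53045 + 143824896/1326125 = 0; e1 e3 e5 e6: -13487616/265225 - 419328/10609 + 23970816/265225 = 0; e1 e4 e5 e6: -995328/53045 + 995328/53045 = 0; e2 e3 e4 e6: -2820096/265225 + 2820096/265225 = 0; e2 e3 e5 e6: -470016/53045 + 470016/53045 = 0; e3 e4 e5 e6: -8460288/265225 + 8460288/265225 = 0 — confirming B is simple. So B^2 = 0.
Answer: null-rotation, certificate B^2 = 0. Because 0 is invariant under every versor sandwich, the classification follows from its sign alone.


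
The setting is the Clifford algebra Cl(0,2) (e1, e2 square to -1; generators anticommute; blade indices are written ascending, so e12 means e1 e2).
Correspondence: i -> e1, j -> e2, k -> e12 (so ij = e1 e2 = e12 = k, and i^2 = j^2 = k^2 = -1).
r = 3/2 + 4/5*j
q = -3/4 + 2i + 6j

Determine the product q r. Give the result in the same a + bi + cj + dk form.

In blades: q = -3/4 + 2*e1 + 6*e2, r = 3/2 + 4/5*e2.
Distribute q over r term by term (generator squares from the signature, products reordered to ascending indices): (-3/4)*r = -9/8 - 3/5*e2; (2*e1)*r = 3*e1 + 8/5*e12; (6*e2)*r = -24/5 + 9*e2.
Sum: -237/40 + 3*e1 + 42/5*e2 + 8/5*e12; translating back through the correspondence:
Answer: -237/40 + 3i + 42/5*j + 8/5*k


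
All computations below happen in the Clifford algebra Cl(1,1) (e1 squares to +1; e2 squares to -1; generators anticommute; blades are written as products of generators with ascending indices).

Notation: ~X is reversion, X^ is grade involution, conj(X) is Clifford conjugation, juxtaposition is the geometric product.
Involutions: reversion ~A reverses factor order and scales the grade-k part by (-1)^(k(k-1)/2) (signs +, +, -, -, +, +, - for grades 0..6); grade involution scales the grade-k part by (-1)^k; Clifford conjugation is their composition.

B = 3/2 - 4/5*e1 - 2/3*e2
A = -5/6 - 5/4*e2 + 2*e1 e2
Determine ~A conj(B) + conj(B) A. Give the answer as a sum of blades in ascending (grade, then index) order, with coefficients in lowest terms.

first term: -5/12 + 2/3*e1 - 299/360*e2 - 2*e1 e2
second term: -5/12 + 2/3*e1 - 299/360*e2 + 2*e1 e2
Answer: -5/6 + 4/3*e1 - 299/180*e2


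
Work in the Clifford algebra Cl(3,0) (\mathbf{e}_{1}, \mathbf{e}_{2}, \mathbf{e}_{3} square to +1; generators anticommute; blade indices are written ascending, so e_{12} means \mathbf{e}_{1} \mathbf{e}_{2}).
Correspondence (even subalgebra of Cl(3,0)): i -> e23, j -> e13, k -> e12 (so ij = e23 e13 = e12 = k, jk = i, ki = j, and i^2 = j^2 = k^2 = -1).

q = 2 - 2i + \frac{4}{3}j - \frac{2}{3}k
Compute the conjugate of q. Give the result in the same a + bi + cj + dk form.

In blades: q = 2 - \frac{2}{3} e_{12} + \frac{4}{3} e_{13} - 2 e_{23}.
Quaternion conjugation is reversion on the even subalgebra: the scalar is fixed and every grade-2 blade flips sign, giving 2 + \frac{2}{3} e_{12} - \frac{4}{3} e_{13} + 2 e_{23}; translating back:
Answer: 2 + 2i - \frac{4}{3}j + \frac{2}{3}k


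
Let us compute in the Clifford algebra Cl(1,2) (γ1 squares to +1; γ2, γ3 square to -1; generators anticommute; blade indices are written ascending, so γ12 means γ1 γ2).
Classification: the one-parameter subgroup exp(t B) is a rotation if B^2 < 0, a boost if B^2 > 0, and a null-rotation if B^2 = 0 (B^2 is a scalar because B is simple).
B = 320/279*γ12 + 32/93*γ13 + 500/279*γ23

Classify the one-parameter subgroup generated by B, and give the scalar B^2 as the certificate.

B^2 term by term: the squares give (320/279)^2*(γ12)^2 + (32/93)^2*(γ13)^2 + (500/279)^2*(γ23)^2 = 102400/77841*(+1) + 1024/8649*(+1) + 250000/77841*(-1) = -16/9 (each basis 2-blade squares to minus the product of its generators' squares); cross terms between blades sharing an index anticommute and cancel. So B^2 = -16/9.
Answer: rotation, certificate B^2 = -16/9. Key observation: B^2 = -16/9 is a conjugation invariant, so its sign decides the class regardless of the surface form of B.


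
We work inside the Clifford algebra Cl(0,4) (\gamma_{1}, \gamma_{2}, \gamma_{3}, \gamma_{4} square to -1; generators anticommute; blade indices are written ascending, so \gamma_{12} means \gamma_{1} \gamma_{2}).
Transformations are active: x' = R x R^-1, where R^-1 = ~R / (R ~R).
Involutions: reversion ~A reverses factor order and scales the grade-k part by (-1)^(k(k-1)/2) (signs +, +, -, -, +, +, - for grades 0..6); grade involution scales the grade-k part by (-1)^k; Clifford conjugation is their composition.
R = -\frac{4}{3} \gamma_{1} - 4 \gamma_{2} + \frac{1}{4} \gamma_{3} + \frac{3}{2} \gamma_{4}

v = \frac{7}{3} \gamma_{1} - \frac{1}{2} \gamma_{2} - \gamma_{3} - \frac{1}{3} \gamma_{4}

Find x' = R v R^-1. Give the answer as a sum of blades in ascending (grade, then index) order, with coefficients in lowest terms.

~R = -\frac{4}{3} \gamma_{1} - 4 \gamma_{2} + \frac{1}{4} \gamma_{3} + \frac{3}{2} \gamma_{4}, and R ~R = -\frac{2893}{144}, so R^-1 = ~R / (-\frac{2893}{144}).
R v = \frac{67}{36} + 10 \gamma_{12} + \frac{3}{4} \gamma_{13} - \frac{55}{18} \gamma_{14} + \frac{33}{8} \gamma_{23} + \frac{25}{12} \gamma_{24} + \frac{17}{12} \gamma_{34}
Answer: -\frac{18107}{8679} \gamma_{1} + \frac{7181}{5786} \gamma_{2} + \frac{2759}{2893} \gamma_{3} + \frac{481}{8679} \gamma_{4}


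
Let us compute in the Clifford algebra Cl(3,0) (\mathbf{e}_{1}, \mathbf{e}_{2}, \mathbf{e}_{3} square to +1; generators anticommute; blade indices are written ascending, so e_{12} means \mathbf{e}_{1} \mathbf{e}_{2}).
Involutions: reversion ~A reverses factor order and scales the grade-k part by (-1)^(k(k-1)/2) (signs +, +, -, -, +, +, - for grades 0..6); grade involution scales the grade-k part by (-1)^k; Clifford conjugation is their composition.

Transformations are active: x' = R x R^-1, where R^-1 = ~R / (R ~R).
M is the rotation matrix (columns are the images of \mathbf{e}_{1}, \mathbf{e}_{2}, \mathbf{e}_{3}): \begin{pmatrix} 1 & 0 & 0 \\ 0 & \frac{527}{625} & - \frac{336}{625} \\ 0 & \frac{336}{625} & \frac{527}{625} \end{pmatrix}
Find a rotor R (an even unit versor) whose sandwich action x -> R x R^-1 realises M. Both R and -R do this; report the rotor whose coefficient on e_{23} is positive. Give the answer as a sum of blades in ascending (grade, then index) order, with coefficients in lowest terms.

Method: write R = a + b12*e_{12} + b13*e_{13} + b23*e_{23} with a^2 + b12^2 + b13^2 + b23^2 = 1 (so R^-1 = ~R). Expanding the columns R e_j ~R gives tr M = 4a^2 - 1 and, from the antisymmetric part, M21 - M12 = -4a*b12, M13 - M31 = 4a*b13, M32 - M23 = -4a*b23.
Here tr M = \frac{1679}{625}, so a^2 = (1 + tr M)/4 = \frac{576}{625} and a = ±\frac{24}{25}. Taking a = \frac{24}{25}: M21 - M12 = 0, M13 - M31 = 0, M32 - M23 = \frac{672}{625}, giving b12 = 0, b13 = 0, b23 = -\frac{7}{25}, i.e. R = \frac{24}{25} - \frac{7}{25} e_{23}.
Its e_{23} coefficient is negative, so report the other preimage -R.
Answer: -\frac{24}{25} + \frac{7}{25} e_{23}. Recall the cover is two-to-one: with M of trace \frac{1679}{625}, both preimages act alike, and the stated e_{23} sign chooses the sheet.


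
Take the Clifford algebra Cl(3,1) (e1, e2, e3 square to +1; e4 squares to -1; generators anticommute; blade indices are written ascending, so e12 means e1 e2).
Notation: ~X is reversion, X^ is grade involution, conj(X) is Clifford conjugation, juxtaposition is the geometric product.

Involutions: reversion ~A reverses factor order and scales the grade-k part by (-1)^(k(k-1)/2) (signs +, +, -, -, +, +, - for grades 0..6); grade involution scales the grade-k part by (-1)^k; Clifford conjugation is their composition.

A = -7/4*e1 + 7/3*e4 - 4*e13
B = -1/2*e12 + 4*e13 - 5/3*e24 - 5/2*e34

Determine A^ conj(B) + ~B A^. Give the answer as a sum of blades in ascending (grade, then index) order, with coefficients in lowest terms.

first term: -16 - 217/72*e2 - 77/6*e3 - 10*e14 - 2*e23 + 7/4*e124 + 329/24*e134 + 20/3*e1234
second term: -16 + 217/72*e2 + 77/6*e3 + 10*e14 + 2*e23 + 7/4*e124 + 329/24*e134 + 20/3*e1234
Answer: -32 + 7/2*e124 + 329/12*e134 + 40/3*e1234


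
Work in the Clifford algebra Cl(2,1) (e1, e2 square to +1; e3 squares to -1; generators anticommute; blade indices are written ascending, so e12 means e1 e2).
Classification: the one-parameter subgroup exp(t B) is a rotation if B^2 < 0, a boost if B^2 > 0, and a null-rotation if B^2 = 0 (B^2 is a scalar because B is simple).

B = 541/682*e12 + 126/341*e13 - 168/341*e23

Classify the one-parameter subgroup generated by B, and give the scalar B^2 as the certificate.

B^2 term by term: the squares give (541/682)^2*(e12)^2 + (126/341)^2*(e13)^2 + (-168/341)^2*(e23)^2 = 292681/465124*(-1) + 15876/116281*(+1) + 28224/116281*(+1) = -1/4 (each basis 2-blade squares to minus the product of its generators' squares); cross terms between blades sharing an index anticommute and cancel. So B^2 = -1/4.
Answer: rotation, certificate B^2 = -1/4. Because -1/4 is invariant under every versor sandwich, the classification follows from its sign alone.


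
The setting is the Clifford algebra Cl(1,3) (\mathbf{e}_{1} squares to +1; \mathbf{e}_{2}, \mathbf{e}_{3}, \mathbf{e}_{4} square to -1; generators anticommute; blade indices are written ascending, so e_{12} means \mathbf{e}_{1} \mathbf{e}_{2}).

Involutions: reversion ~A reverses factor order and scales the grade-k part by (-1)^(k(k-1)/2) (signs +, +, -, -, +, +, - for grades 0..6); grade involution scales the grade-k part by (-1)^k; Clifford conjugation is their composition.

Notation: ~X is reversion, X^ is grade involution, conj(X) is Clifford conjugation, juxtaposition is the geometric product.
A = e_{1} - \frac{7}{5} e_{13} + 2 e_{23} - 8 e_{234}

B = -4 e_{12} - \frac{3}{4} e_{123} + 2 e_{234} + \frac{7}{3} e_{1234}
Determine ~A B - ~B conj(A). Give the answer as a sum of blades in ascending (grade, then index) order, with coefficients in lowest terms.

first term: 16 - \frac{121}{6} e_{1} - \frac{59}{20} e_{2} + 4 e_{4} + 8 e_{13} - \frac{4}{3} e_{14} - \frac{127}{20} e_{23} - \frac{49}{15} e_{24} + \frac{14}{5} e_{124} - 32 e_{134} + \frac{7}{3} e_{234} + 2 e_{1234}
second term: 16 - \frac{103}{6} e_{1} + \frac{59}{20} e_{2} - 4 e_{4} + 8 e_{13} + \frac{32}{3} e_{14} - \frac{127}{20} e_{23} - \frac{49}{15} e_{24} + \frac{14}{5} e_{124} + 32 e_{134} + \frac{7}{3} e_{234} - 2 e_{1234}
Answer: -3 e_{1} - \frac{59}{10} e_{2} + 8 e_{4} - 12 e_{14} - 64 e_{134} + 4 e_{1234}


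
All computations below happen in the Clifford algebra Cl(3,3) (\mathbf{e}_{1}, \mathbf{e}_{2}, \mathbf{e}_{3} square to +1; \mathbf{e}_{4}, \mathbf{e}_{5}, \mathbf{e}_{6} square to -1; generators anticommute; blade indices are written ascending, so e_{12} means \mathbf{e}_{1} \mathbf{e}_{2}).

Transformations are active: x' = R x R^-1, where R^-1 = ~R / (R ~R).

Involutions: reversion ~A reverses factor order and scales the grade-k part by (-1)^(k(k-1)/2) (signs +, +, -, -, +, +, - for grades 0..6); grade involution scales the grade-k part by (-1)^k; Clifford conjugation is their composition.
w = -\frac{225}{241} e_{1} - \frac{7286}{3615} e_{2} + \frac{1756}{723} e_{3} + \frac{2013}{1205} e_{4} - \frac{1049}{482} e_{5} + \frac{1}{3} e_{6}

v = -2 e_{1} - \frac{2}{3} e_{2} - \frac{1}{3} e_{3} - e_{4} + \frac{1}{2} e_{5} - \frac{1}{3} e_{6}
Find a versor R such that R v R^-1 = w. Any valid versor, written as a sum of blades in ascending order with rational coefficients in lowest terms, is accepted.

Reasoning: v^2 = w^2 = \frac{115}{36} since conjugation preserves the quadratic form; R = v + w = -\frac{707}{241} e_{1} - \frac{3232}{1205} e_{2} + \frac{505}{241} e_{3} + \frac{808}{1205} e_{4} - \frac{404}{241} e_{5} is then valid when invertible, keeping its own part and reversing (v - w)/2.
Answer: -\frac{707}{241} e_{1} - \frac{3232}{1205} e_{2} + \frac{505}{241} e_{3} + \frac{808}{1205} e_{4} - \frac{404}{241} e_{5}


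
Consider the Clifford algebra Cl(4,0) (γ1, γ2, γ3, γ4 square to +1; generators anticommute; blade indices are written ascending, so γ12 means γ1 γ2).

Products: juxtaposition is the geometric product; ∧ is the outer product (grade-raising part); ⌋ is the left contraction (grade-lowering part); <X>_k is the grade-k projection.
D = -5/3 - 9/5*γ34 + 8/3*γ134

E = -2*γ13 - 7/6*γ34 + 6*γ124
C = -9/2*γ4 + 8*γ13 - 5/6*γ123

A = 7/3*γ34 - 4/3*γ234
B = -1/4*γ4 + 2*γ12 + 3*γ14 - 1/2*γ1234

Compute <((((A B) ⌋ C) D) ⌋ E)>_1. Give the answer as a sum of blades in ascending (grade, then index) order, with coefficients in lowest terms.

step 1: 2/3*γ1 - 7/12*γ3 + 7/6*γ12 + 7*γ13 + 1/3*γ23 + 4*γ123 + 8/3*γ134 + 14/3*γ1234
step 2: -158/3 + 89/18*γ1 - 35/6*γ2 + 227/36*γ3 + 35/72*γ12 - 5/9*γ23
step 3: 790/9 - 445/54*γ1 + 175/18*γ2 - 1135/108*γ3 - 227/20*γ4 - 175/216*γ12 - 454/27*γ14 + 25/27*γ23 + γ24 + 14578/135*γ34 - 40/27*γ124 - 13441/90*γ134 + 497/54*γ234 + 1057/72*γ1234
step 4: 54623/405 - 1459/54*γ1 - 908/9*γ2 + 3499/1080*γ3 + 11095/648*γ4 - 681/10*γ12 - 1580/9*γ13 - 175/3*γ14 - 445/9*γ24 - 2765/27*γ34 + 1580/3*γ124
step 5: -1459/54*γ1 - 908/9*γ2 + 3499/1080*γ3 + 11095/648*γ4
Answer: -1459/54*γ1 - 908/9*γ2 + 3499/1080*γ3 + 11095/648*γ4


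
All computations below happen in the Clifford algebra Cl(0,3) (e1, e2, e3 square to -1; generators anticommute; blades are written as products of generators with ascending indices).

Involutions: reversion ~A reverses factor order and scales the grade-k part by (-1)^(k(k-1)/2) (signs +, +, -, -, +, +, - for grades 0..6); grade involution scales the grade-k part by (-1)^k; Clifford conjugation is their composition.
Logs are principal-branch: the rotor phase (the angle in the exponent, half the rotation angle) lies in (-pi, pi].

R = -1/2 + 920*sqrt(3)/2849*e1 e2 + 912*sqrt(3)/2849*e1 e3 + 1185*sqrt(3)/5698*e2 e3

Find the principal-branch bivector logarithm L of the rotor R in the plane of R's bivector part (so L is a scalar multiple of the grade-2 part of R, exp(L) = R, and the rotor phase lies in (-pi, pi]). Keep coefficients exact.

The scalar part of R is -1/2, which pins the rotor phase on the principal branch; dividing the bivector part by the sine of that phase recovers the unit plane, and L is the phase times that plane.
Concretely: cos(phase) = -1/2 gives phase = ±2*pi/3, and since phase/sin(phase) is even the sign is immaterial: L = (phase/sin(phase)) * <R>_2 = (4*sqrt(3)*pi/9) * <R>_2.
Answer: 3680*pi/8547*e1 e2 + 1216*pi/2849*e1 e3 + 790*pi/2849*e2 e3


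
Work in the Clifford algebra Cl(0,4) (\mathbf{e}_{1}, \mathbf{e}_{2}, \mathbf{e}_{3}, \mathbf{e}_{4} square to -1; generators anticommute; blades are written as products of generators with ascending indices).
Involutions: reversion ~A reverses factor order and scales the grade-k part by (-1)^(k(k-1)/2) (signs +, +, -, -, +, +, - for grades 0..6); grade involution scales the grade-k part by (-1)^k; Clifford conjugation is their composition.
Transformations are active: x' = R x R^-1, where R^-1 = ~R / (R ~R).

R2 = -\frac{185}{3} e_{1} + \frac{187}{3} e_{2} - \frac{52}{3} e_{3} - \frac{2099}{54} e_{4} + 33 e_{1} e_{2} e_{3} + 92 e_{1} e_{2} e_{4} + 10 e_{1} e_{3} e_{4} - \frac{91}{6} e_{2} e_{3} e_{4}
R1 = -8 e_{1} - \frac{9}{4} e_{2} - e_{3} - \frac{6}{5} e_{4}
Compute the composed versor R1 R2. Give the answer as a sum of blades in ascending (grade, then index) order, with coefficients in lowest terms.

Distribute over the terms of R1 (each basis-blade product reordered to ascending indices, repeated generators contracted through their squares):
(-8 e_{1}) R2 = -\frac{1480}{3} - \frac{1496}{3} e_{1} e_{2} + \frac{416}{3} e_{1} e_{3} + \frac{8396}{27} e_{1} e_{4} + 264 e_{2} e_{3} + 736 e_{2} e_{4} + 80 e_{3} e_{4} + \frac{364}{3} e_{1} e_{2} e_{3} e_{4}
(-\frac{9}{4} e_{2}) R2 = \frac{561}{4} - \frac{555}{4} e_{1} e_{2} - \frac{297}{4} e_{1} e_{3} - 207 e_{1} e_{4} + 39 e_{2} e_{3} + \frac{2099}{24} e_{2} e_{4} - \frac{273}{8} e_{3} e_{4} + \frac{45}{2} e_{1} e_{2} e_{3} e_{4}
(-e_{3}) R2 = -\frac{52}{3} + 33 e_{1} e_{2} - \frac{185}{3} e_{1} e_{3} - 10 e_{1} e_{4} + \frac{187}{3} e_{2} e_{3} + \frac{91}{6} e_{2} e_{4} + \frac{2099}{54} e_{3} e_{4} - 92 e_{1} e_{2} e_{3} e_{4}
(-\frac{6}{5} e_{4}) R2 = -\frac{2099}{45} + \frac{552}{5} e_{1} e_{2} + 12 e_{1} e_{3} - 74 e_{1} e_{4} - \frac{91}{5} e_{2} e_{3} + \frac{374}{5} e_{2} e_{4} - \frac{104}{5} e_{3} e_{4} + \frac{198}{5} e_{1} e_{2} e_{3} e_{4}
Summing the partial products and collecting blades:
Answer: -\frac{75071}{180} - \frac{29641}{60} e_{1} e_{2} + \frac{59}{4} e_{1} e_{3} + \frac{539}{27} e_{1} e_{4} + \frac{5207}{15} e_{2} e_{3} + \frac{36537}{40} e_{2} e_{4} + \frac{69061}{1080} e_{3} e_{4} + \frac{2743}{30} e_{1} e_{2} e_{3} e_{4}


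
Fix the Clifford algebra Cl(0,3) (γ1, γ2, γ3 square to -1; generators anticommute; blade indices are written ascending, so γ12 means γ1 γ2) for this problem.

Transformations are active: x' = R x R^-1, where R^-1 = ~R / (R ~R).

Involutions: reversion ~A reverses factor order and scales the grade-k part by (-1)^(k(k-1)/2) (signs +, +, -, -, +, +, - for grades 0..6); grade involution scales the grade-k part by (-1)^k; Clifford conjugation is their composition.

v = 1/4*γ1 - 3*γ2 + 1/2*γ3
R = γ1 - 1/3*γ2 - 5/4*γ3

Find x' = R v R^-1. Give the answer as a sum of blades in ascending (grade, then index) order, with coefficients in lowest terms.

~R = γ1 - 1/3*γ2 - 5/4*γ3, and R ~R = -385/144, so R^-1 = ~R / (-385/144).
R v = -5/8 - 35/12*γ12 + 13/16*γ13 - 47/12*γ23
Answer: 67/308*γ1 + 219/77*γ2 - 167/154*γ3


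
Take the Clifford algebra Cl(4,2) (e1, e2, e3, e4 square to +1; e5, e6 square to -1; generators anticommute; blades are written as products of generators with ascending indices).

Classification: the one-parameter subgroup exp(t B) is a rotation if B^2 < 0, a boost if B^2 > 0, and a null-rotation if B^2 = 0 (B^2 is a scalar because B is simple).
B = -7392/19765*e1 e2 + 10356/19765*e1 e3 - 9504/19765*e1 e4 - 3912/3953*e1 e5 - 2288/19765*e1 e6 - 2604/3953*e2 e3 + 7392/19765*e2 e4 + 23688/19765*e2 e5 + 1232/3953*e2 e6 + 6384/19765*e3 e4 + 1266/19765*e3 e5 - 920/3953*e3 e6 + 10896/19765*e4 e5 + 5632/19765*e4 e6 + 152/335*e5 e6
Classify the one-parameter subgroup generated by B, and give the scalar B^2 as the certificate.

B^2 term by term: the squares give (-7392/19765)^2*(e1 e2)^2 + (10356/19765)^2*(e1 e3)^2 + (-9504/19765)^2*(e1 e4)^2 + (-3912/3953)^2*(e1 e5)^2 + (-2288/19765)^2*(e1 e6)^2 + (-2604/3953)^2*(e2 e3)^2 + (7392/19765)^2*(e2 e4)^2 + (23688/19765)^2*(e2 e5)^2 + (1232/3953)^2*(e2 e6)^2 + (6384/19765)^2*(e3 e4)^2 + (1266/19765)^2*(e3 e5)^2 + (-920/3953)^2*(e3 e6)^2 + (10896/19765)^2*(e4 e5)^2 + (5632/19765)^2*(e4 e6)^2 + (152/335)^2*(e5 e6)^2 = 54641664/390655225*(-1) + 107246736/390655225*(-1) + 90326016/390655225*(-1) + 15303744/15626209*(+1) + 5234944/390655225*(+1) + 6780816/15626209*(-1) + 54641664/390655225*(-1) + 561121344/390655225*(+1) + 1517824/15626209*(+1) + 40755456/390655225*(-1) + 1602756/390655225*(+1) + 846400/15626209*(+1) + 118722816/390655225*(+1) + 31719424/390655225*(+1) + 23104/112225*(-1) = 36/25 (each basis 2-blade squares to minus the product of its generators' squares); cross terms between blades sharing an index anticommute and cancel; the commuting (index-disjoint) pairs give grade-4 terms 2*c*c'*(blade product), which cancel blade by blade — e1 e2 e3 e4: -94381056/390655225 - 153103104/390655225 + 49496832/78131045 = 0; e1 e2 e3 e5: -18716544/390655225 - 490625856/390655225 + 20373696/15626209 = 0; e1 e2 e3 e6: 2720256/15626209 - 25517184/78131045 + 11915904/78131045 = 0; e1 e2 e4 e5: -161086464/390655225 + 450261504/390655225 - 57835008/78131045 = 0; e1 e2 e4 e6: -83263488/390655225 + 23417856/78131045 - 33825792/390655225 = 0; e1 e2 e5 e6: -2247168/6621275 + 9639168/15626209 - 108396288/390655225 = 0; e1 e3 e4 e5: 225677952/390655225 + 24064128/390655225 - 49948416/78131045 = 0; e1 e3 e4 e6: 116649984/390655225 - 3497472/15626209 - 29213184/390655225 = 0; e1 e3 e5 e6: 3148224/6621275 - 7198080/15626209 - 5793216/390655225 = 0; e1 e4 e5 e6: -2889216/6621275 + 44064768/78131045 - 49860096/390655225 = 0; e2 e3 e4 e5: -56746368/78131045 - 18716544/390655225 + 302448384/390655225 = 0; e2 e3 e4 e6: -29331456/78131045 + 2720256/15626209 + 15730176/78131045 = 0; e2 e3 e5 e6: -791616/1324255 + 8717184/15626209 + 3119424/78131045 = 0; e2 e4 e5 e6: 2247168/6621275 - 266821632/390655225 + 26847744/78131045 = 0; e3 e4 e5 e6: 1940736/6621275 - 14260224/390655225 - 4009728/15626209 = 0 — confirming B is simple. So B^2 = 36/25.
Answer: boost, certificate B^2 = 36/25. The class reads off the invariant scalar 36/25 directly.


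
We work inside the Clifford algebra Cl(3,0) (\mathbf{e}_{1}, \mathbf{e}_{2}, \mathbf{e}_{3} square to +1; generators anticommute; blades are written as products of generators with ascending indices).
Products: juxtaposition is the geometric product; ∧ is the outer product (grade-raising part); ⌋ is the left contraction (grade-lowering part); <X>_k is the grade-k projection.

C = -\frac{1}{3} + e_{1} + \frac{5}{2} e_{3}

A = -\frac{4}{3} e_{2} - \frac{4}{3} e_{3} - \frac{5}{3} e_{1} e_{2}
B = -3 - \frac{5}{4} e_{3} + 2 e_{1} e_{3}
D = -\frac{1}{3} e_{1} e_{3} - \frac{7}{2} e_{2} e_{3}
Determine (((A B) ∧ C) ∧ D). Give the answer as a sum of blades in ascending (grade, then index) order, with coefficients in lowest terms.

step 1: \frac{5}{3} + \frac{8}{3} e_{1} + 4 e_{2} + 4 e_{3} + 5 e_{1} e_{2} + 5 e_{2} e_{3} + \frac{19}{4} e_{1} e_{2} e_{3}
step 2: -\frac{5}{9} + \frac{7}{9} e_{1} - \frac{4}{3} e_{2} + \frac{17}{6} e_{3} - \frac{17}{3} e_{1} e_{2} + \frac{8}{3} e_{1} e_{3} + \frac{25}{3} e_{2} e_{3} + \frac{191}{12} e_{1} e_{2} e_{3}
step 3: \frac{5}{27} e_{1} e_{3} + \frac{35}{18} e_{2} e_{3} - \frac{19}{6} e_{1} e_{2} e_{3}
Answer: \frac{5}{27} e_{1} e_{3} + \frac{35}{18} e_{2} e_{3} - \frac{19}{6} e_{1} e_{2} e_{3}


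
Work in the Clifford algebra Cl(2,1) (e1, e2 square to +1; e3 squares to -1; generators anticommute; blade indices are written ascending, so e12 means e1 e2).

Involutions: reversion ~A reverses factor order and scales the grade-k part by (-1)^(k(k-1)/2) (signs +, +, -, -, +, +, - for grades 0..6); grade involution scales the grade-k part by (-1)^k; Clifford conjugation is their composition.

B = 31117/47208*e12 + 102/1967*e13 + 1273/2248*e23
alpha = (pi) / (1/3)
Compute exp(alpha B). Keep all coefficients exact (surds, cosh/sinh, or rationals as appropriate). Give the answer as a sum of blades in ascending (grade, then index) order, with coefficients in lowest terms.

B^2 term by term: the squares give (31117/47208)^2*(e12)^2 + (102/1967)^2*(e13)^2 + (1273/2248)^2*(e23)^2 = 968267689/2228595264*(-1) + 10404/3869089*(+1) + 1620529/5053504*(+1) = -1/9 (each basis 2-blade squares to minus the product of its generators' squares); cross terms between blades sharing an index anticommute and cancel. So B^2 = -1/9.
B^2 = -1/9 — the series telescopes trigonometrically here: l = 1/3, alpha*l = pi, so exp(alpha B) = cos(pi) + (sin(pi)/(1/3))*B = -1 + (0)*B.
Answer: -1


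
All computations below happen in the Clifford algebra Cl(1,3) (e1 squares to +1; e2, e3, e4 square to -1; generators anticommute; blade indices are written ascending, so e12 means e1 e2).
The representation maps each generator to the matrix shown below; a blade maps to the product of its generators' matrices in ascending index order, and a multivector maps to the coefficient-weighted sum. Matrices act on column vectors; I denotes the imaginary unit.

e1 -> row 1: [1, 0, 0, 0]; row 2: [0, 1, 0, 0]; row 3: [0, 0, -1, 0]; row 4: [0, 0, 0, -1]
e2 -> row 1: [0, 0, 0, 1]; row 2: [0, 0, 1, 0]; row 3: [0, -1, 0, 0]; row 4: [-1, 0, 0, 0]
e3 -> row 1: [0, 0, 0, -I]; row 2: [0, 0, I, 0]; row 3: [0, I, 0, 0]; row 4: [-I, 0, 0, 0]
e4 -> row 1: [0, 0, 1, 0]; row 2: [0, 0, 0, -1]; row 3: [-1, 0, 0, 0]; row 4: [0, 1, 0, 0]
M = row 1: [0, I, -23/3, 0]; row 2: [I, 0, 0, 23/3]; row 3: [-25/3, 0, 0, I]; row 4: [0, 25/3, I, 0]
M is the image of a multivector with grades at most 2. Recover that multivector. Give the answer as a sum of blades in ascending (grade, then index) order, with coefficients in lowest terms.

Method: the blade images are trace-orthogonal — tr(rho(e_A) rho(e_B)^-1) = 4 if A = B and 0 otherwise — and rho(e_A)^-1 = (e_A)^2 * rho(e_A) with (e_A)^2 = +1 or -1, so the coefficient of e_A in the preimage is (e_A)^2 * tr(M rho(e_A))/4.
Nonzero projections over blades of grade <= 2: e4: (e4)^2 = -1, tr(M rho(e4)) = -4/3, coefficient 1/3; e14: (e14)^2 = +1, tr(M rho(e14)) = -32, coefficient -8; e34: (e34)^2 = -1, tr(M rho(e34)) = 4, coefficient -1. Every other blade of grade <= 2 projects to 0.
Answer: 1/3*e4 - 8*e14 - e34
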